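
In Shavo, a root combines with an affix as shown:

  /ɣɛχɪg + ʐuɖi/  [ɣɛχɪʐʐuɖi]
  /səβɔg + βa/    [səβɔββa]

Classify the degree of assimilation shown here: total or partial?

total assimilation

Comparing underlying and surface forms, /g/ → [ʐ] is the alternation; the neighbouring /ʐ/ is constant.
The output [ʐ] is identical to the trigger /ʐ/ — every feature (place, manner, voicing) has been copied — so this is total assimilation.
The other form behaves the same way: /g/ → [β] before /β/ — in each case the output is a copy of the following consonant.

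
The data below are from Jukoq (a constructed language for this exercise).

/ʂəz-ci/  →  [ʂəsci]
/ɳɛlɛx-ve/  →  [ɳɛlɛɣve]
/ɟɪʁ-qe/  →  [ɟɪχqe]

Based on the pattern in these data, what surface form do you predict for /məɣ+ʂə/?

The data show regressive voicing assimilation: /z/ → [s] before /c/; /x/ → [ɣ] before /v/; /ʁ/ → [χ] before /q/. In each pair only voicing changes, matching the following consonant, while place and manner stay constant.
The rule targets /ɣ/ (voiced velar fricative), which sits before the trigger /ʂ/ (voiceless).
Changing only its voicing to voiceless gives [x] — the voiceless velar fricative.

[məxʂə]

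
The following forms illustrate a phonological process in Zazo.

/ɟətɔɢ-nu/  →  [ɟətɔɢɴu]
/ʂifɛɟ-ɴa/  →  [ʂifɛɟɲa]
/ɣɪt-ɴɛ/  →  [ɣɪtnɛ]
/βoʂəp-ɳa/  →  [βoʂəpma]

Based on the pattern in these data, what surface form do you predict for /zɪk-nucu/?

[zɪkŋucu]

The data show progressive place assimilation: /n/ → [ɴ] after /ɢ/; /ɴ/ → [ɲ] after /ɟ/; /ɴ/ → [n] after /t/; /ɳ/ → [m] after /p/. In each pair only place changes, matching the preceding consonant, while manner and voice stay constant.
The rule targets /n/ (voiced alveolar nasal), which sits after the trigger /k/ (velar).
A voiced velar nasal is [ŋ], so the surface segment is [ŋ].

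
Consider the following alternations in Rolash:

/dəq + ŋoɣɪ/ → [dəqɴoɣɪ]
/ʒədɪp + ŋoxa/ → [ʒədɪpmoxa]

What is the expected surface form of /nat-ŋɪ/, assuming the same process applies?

[natnɪ]

The data show progressive place assimilation: /ŋ/ → [ɴ] after /q/; /ŋ/ → [m] after /p/. In each pair only place changes, matching the preceding consonant, while manner and voice stay constant.
The rule targets /ŋ/ (voiced velar nasal), which sits after the trigger /t/ (alveolar).
Changing only its place to alveolar gives [n] — the voiced alveolar nasal.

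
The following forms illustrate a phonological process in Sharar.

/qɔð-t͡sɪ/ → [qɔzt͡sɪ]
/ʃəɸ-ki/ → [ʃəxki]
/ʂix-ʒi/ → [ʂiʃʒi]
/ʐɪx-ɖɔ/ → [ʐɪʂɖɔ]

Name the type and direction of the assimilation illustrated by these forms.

The segment that alternates is /ð/, which surfaces as [z] when adjacent to /t͡s/.
/ð/ is dental while /t͡s/ is alveolar; the output [z] is alveolar, matching the trigger — so the feature that spreads is place.
Manner and voice are unchanged, so the assimilation is partial, not total.
The other alternating forms pattern the same way: /ɸ/ → [x] before /k/ (bilabial → velar, matching velar); /x/ → [ʃ] before /ʒ/ (velar → postalveolar, matching postalveolar); /x/ → [ʂ] before /ɖ/ (velar → retroflex, matching retroflex) — only place changes, and always toward the following segment.
The trigger is the following segment, so the direction is regressive (anticipatory).

regressive place assimilation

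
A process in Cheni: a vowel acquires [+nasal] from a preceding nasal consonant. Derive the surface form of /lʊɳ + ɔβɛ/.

/ɔ/ sits next to the nasal /ɳ/ and is therefore nasalised to [ɔ̃].

[lʊɳɔ̃βɛ]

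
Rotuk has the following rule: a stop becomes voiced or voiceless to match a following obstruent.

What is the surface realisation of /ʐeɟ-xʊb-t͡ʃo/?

[ʐecxʊpt͡ʃo]

The rule targets /ɟ/ (voiced palatal stop), which sits before the trigger /x/ (voiceless).
The voiceless palatal stop is [c], so /ɟ/ → [c].
The same rule applies at the second boundary: /b/ → [p] next to /t͡ʃ/.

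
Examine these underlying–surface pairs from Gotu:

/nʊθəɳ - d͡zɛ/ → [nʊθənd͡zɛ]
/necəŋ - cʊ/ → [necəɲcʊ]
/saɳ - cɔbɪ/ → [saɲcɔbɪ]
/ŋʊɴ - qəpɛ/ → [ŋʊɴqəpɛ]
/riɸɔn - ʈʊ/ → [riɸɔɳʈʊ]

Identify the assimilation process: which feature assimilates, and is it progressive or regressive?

regressive place assimilation

The segment that alternates is /ɳ/, which surfaces as [n] when adjacent to /d͡z/.
The change retroflex → alveolar matches the place of the following /d͡z/, identifying this as place assimilation.
Manner and voice are unchanged, so the assimilation is partial, not total.
The other alternating forms pattern the same way: /ŋ/ → [ɲ] before /c/ (velar → palatal, matching palatal); /ɳ/ → [ɲ] before /c/ (retroflex → palatal, matching palatal); /n/ → [ɳ] before /ʈ/ (alveolar → retroflex, matching retroflex) — only place changes, and always toward the following segment.
No alternation appears in [ŋʊɴqəpɛ]: there the adjacent consonants already agree in place (/ɴ/ and /q/ are both uvular), so this form is consistent with the same rule.
Since the segment that changes precedes the conditioning segment, the assimilation is regressive.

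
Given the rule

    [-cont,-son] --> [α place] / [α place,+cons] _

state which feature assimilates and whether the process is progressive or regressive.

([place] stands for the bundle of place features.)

progressive place assimilation

The rule copies the place features (abbreviated [place]) from the environment onto the target, so the assimilating feature is place.
Since the environment is written before the underscore, the trigger precedes the target; the direction is progressive.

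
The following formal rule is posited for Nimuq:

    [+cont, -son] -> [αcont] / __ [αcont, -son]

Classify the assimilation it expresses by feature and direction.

regressive manner assimilation

The shared variable α links the value of [cont] on the target to that of the neighbouring obstruent. [cont] distinguishes stops from fricatives — a manner-of-articulation feature — so this is manner assimilation.
Since the environment is written after the underscore, the trigger follows the target; the direction is regressive.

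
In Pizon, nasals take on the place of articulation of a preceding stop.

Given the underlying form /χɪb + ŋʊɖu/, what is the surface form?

[χɪbmʊɖu]

The rule targets /ŋ/ (voiced velar nasal), which sits after the trigger /b/ (bilabial).
Changing only its place to bilabial gives [m] — the voiced bilabial nasal.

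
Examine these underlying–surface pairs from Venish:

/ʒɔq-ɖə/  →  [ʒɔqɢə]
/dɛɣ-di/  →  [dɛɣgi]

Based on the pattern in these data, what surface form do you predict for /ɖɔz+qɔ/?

[ɖɔztɔ]

The data show progressive place assimilation: /ɖ/ → [ɢ] after /q/; /d/ → [g] after /ɣ/. In each pair only place changes, matching the preceding consonant, while manner and voice stay constant.
The rule targets /q/ (voiceless uvular stop), which sits after the trigger /z/ (alveolar).
A voiceless alveolar stop is [t], so the surface segment is [t].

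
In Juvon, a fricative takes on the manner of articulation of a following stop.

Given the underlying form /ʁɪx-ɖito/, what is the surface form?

/x/ is a voiceless velar fricative. The following trigger /ɖ/ is a stop, so /x/ must become a stop as well.
The voiceless velar stop is [k], so /x/ → [k].

[ʁɪkɖito]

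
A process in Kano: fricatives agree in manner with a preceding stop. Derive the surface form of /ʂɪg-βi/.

[ʂɪgbi]

The rule targets /β/ (voiced bilabial fricative), which sits after the trigger /g/ (stop).
The voiced bilabial stop is [b], so /β/ → [b].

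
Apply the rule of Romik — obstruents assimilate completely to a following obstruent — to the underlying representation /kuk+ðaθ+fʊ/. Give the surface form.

[kuððaffʊ]

/k/ is the segment targeted by the rule; it sits immediately before /ð/, so it assimilates completely and surfaces as [ð].
At the second juncture, /θ/ likewise becomes [f] adjacent to /f/.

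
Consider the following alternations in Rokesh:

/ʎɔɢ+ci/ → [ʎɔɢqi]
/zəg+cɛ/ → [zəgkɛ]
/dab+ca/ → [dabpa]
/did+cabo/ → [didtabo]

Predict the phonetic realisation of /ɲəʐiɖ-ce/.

[ɲəʐiɖʈe]

The data show progressive place assimilation: /c/ → [q] after /ɢ/; /c/ → [k] after /g/; /c/ → [p] after /b/; /c/ → [t] after /d/. In each pair only place changes, matching the preceding consonant, while manner and voice stay constant.
The rule targets /c/ (voiceless palatal stop), which sits after the trigger /ɖ/ (retroflex).
A voiceless retroflex stop is [ʈ], so the surface segment is [ʈ].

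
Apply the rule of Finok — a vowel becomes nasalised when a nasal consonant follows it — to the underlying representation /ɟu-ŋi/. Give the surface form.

[ɟũŋi]

/u/ sits next to the nasal /ŋ/ and is therefore nasalised to [ũ].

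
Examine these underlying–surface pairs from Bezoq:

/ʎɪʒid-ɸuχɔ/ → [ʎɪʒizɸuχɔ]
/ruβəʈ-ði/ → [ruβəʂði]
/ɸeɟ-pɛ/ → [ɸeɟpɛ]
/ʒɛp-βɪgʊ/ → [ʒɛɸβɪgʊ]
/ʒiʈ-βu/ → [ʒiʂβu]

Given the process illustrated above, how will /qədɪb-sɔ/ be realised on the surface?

The data show regressive manner assimilation: /d/ → [z] before /ɸ/; /ʈ/ → [ʂ] before /ð/; /p/ → [ɸ] before /β/; /ʈ/ → [ʂ] before /β/. In each pair only manner changes, matching the following consonant, while place and voice stay constant.
No alternation appears in [ɸeɟpɛ]: there the adjacent consonants already agree in manner (/ɟ/ and /p/ are both stops), so this form is consistent with the same rule.
The rule targets /b/ (voiced bilabial stop), which sits before the trigger /s/ (fricative).
Changing only its manner to fricative gives [β] — the voiced bilabial fricative.

[qədɪβsɔ]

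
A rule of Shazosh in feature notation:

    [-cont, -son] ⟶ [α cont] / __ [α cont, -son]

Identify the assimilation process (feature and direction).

regressive manner assimilation

The rule copies [cont] (continuancy) from the environment onto the target stops; since [±cont] encodes the stop/fricative manner contrast, the assimilating dimension is manner.
The conditioning segment sits to the right of the focus bar, meaning the trigger follows the segment that changes — regressive assimilation.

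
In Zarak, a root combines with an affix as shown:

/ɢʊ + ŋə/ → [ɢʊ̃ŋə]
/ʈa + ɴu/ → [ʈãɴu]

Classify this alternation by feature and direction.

The vowel /ʊ/ surfaces as nasalised [ʊ̃] next to the following nasal /ŋ/ — it has acquired the [+nasal] feature of its neighbour.
Likewise in the remaining data: /a/ → [ã] before /ɴ/ — each time a vowel is nasalised next to a following nasal.
Because the conditioning nasal is to the right of the vowel that changes, the process is regressive (anticipatory).

regressive nasality assimilation (vowel nasalisation)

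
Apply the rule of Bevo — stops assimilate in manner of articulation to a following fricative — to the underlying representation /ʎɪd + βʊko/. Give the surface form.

/d/ is a voiced alveolar stop. The following trigger /β/ is a fricative, so /d/ must become a fricative as well.
The voiced alveolar fricative is [z], so /d/ → [z].

[ʎɪzβʊko]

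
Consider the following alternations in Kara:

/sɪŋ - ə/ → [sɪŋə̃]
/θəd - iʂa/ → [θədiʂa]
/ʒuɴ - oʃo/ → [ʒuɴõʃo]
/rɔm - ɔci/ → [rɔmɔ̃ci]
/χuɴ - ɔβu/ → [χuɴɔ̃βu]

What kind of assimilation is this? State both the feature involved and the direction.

The vowel /ə/ surfaces as nasalised [ə̃] next to the preceding nasal /ŋ/ — it has acquired the [+nasal] feature of its neighbour.
The other forms show the same pattern: /o/ → [õ] after /ɴ/; /ɔ/ → [ɔ̃] after /m/; /ɔ/ → [ɔ̃] after /ɴ/ — each time a vowel is nasalised next to a preceding nasal.
No change occurs in [θədiʂa] because the vowel at the boundary is adjacent to an oral consonant, not a nasal (/i/ next to /d/).
Because the conditioning nasal is to the left of the vowel that changes, the process is progressive (perseverative).

progressive nasality assimilation (vowel nasalisation)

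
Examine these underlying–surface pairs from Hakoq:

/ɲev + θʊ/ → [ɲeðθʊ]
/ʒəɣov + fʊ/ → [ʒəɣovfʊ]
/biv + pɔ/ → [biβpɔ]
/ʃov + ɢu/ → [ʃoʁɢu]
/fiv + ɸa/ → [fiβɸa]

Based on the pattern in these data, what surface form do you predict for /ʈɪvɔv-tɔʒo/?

The data show regressive place assimilation: /v/ → [ð] before /θ/; /v/ → [β] before /p/; /v/ → [ʁ] before /ɢ/; /v/ → [β] before /ɸ/. In each pair only place changes, matching the following consonant, while manner and voice stay constant.
No alternation appears in [ʒəɣovfʊ]: there the adjacent consonants already agree in place (/v/ and /f/ are both labiodental), so this form is consistent with the same rule.
The rule targets /v/ (voiced labiodental fricative), which sits before the trigger /t/ (alveolar).
Changing only its place to alveolar gives [z] — the voiced alveolar fricative.

[ʈɪvɔztɔʒo]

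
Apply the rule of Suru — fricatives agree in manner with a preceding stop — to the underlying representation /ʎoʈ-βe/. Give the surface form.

[ʎoʈbe]

/β/ is a voiced bilabial fricative. The preceding trigger /ʈ/ is a stop, so /β/ must become a stop as well.
The voiced bilabial stop is [b], so /β/ → [b].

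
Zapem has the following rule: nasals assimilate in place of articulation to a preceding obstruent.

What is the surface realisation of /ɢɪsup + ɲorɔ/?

[ɢɪsupmorɔ]

/ɲ/ is a voiced palatal nasal. The preceding trigger /p/ is bilabial, so /ɲ/ must become bilabial as well.
The voiced bilabial nasal is [m], so /ɲ/ → [m].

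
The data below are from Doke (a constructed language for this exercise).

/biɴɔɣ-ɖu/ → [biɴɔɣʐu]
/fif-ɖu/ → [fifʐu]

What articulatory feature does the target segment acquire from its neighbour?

manner

The segment that alternates is /ɖ/, which surfaces as [ʐ] when adjacent to /ɣ/.
The change stop → fricative matches the manner of the preceding /ɣ/, identifying this as manner assimilation.
The same holds elsewhere in the data: /ɖ/ → [ʐ] after /f/ (stop → fricative, matching a fricative) — only manner changes, and always toward the preceding segment.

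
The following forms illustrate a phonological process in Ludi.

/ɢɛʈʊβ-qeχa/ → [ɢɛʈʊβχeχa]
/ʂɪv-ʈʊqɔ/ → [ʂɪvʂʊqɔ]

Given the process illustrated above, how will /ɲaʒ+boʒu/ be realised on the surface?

[ɲaʒβoʒu]

The data show progressive manner assimilation: /q/ → [χ] after /β/; /ʈ/ → [ʂ] after /v/. In each pair only manner changes, matching the preceding consonant, while place and voice stay constant.
The rule targets /b/ (voiced bilabial stop), which sits after the trigger /ʒ/ (fricative).
The voiced bilabial fricative is [β], so /b/ → [β].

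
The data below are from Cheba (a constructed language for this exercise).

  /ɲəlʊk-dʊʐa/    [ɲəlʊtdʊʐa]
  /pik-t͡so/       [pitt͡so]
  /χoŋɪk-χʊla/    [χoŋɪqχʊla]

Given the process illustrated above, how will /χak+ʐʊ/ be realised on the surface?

The data show regressive place assimilation: /k/ → [t] before /d/; /k/ → [t] before /t͡s/; /k/ → [q] before /χ/. In each pair only place changes, matching the following consonant, while manner and voice stay constant.
/k/ is a voiceless velar stop. The following trigger /ʐ/ is retroflex, so /k/ must become retroflex as well.
A voiceless retroflex stop is [ʈ], so the surface segment is [ʈ].

[χaʈʐʊ]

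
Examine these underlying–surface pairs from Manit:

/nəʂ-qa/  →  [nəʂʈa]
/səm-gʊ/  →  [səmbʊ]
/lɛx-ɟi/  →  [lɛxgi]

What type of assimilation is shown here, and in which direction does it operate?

progressive place assimilation

Comparing underlying and surface forms, /q/ → [ʈ] is the alternation; the neighbouring /ʂ/ is constant.
/q/ is uvular while /ʂ/ is retroflex; the output [ʈ] is retroflex, matching the trigger — so the feature that spreads is place.
Manner and voice are unchanged, so the assimilation is partial, not total.
The other alternating forms pattern the same way: /g/ → [b] after /m/ (velar → bilabial, matching bilabial); /ɟ/ → [g] after /x/ (palatal → velar, matching velar) — only place changes, and always toward the preceding segment.
The trigger is the preceding segment, so the direction is progressive (perseverative).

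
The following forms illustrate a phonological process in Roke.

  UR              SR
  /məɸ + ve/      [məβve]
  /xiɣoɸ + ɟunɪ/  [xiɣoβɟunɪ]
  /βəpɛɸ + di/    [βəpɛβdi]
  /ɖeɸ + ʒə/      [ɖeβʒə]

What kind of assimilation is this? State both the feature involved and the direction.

regressive voicing assimilation

The segment that alternates is /ɸ/, which surfaces as [β] when adjacent to /v/.
The change voiceless → voiced matches the voicing of the following /v/, identifying this as voicing assimilation.
Place and manner are unchanged, so the assimilation is partial, not total.
The other alternating forms pattern the same way: /ɸ/ → [β] before /ɟ/ (voiceless → voiced, matching voiced); /ɸ/ → [β] before /d/ (voiceless → voiced, matching voiced); /ɸ/ → [β] before /ʒ/ (voiceless → voiced, matching voiced) — only voicing changes, and always toward the following segment.
The trigger is the following segment, so the direction is regressive (anticipatory).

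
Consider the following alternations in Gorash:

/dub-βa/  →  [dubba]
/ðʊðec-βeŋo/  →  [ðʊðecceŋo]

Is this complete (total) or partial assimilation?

total assimilation

Underlying /β/ is realised as [c] next to /c/; /c/ itself does not change.
The output [c] is identical to the trigger /c/ — every feature (place, manner, voicing) has been copied — so this is total assimilation.
The remaining alternation confirms this: /β/ → [b] after /b/ — in each case the output is a copy of the preceding consonant.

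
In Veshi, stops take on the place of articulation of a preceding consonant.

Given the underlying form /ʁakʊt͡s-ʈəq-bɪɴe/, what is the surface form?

[ʁakʊt͡stəqɢɪɴe]

The rule targets /ʈ/ (voiceless retroflex stop), which sits after the trigger /t͡s/ (alveolar).
The voiceless alveolar stop is [t], so /ʈ/ → [t].
At the second juncture, /b/ likewise becomes [ɢ] adjacent to /q/.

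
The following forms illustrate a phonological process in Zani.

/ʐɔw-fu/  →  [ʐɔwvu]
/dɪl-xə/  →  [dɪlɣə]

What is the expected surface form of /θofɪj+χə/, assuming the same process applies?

[θofɪjʁə]

The data show progressive voicing assimilation: /f/ → [v] after /w/; /x/ → [ɣ] after /l/. In each pair only voicing changes, matching the preceding consonant, while place and manner stay constant.
/χ/ is a voiceless uvular fricative. The preceding trigger /j/ is voiced, so /χ/ must become voiced as well.
The voiced uvular fricative is [ʁ], so /χ/ → [ʁ].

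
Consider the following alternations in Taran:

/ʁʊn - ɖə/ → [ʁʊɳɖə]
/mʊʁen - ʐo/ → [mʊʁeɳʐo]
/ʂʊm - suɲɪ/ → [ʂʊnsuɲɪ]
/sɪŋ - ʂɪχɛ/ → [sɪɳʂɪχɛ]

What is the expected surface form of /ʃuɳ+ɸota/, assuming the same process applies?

The data show regressive place assimilation: /n/ → [ɳ] before /ɖ/; /n/ → [ɳ] before /ʐ/; /m/ → [n] before /s/; /ŋ/ → [ɳ] before /ʂ/. In each pair only place changes, matching the following consonant, while manner and voice stay constant.
/ɳ/ is a voiced retroflex nasal. The following trigger /ɸ/ is bilabial, so /ɳ/ must become bilabial as well.
The voiced bilabial nasal is [m], so /ɳ/ → [m].

[ʃumɸota]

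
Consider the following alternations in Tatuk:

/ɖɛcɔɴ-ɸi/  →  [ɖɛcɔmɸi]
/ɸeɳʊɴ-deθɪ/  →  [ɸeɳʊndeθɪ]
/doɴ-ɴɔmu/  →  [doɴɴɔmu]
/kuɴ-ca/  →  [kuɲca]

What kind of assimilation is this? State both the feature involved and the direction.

regressive place assimilation

Underlying /ɴ/ is realised as [m] next to /ɸ/; /ɸ/ itself does not change.
/ɴ/ is uvular while /ɸ/ is bilabial; the output [m] is bilabial, matching the trigger — so the feature that spreads is place.
Manner and voice are unchanged, so the assimilation is partial, not total.
Checking the remaining alternations: /ɴ/ → [n] before /d/ (uvular → alveolar, matching alveolar); /ɴ/ → [ɲ] before /c/ (uvular → palatal, matching palatal) — only place changes, and always toward the following segment.
No alternation appears in [doɴɴɔmu]: there the adjacent consonants already agree in place (/ɴ/ and /ɴ/ are both uvular), so this form is consistent with the same rule.
The trigger is the following segment, so the direction is regressive (anticipatory).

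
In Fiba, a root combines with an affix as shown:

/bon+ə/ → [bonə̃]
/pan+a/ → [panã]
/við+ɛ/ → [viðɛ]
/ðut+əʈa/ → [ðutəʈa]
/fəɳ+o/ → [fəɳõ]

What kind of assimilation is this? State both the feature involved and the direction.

The vowel /ə/ surfaces as nasalised [ə̃] next to the preceding nasal /n/ — it has acquired the [+nasal] feature of its neighbour.
Likewise in the remaining data: /a/ → [ã] after /n/; /o/ → [õ] after /ɳ/ — each time a vowel is nasalised next to a preceding nasal.
No change occurs in [viðɛ], [ðutəʈa] because the vowel at the boundary is adjacent to an oral consonant, not a nasal (/ɛ/ next to /ð/; /ə/ next to /t/).
Because the conditioning nasal is to the left of the vowel that changes, the process is progressive (perseverative).

progressive nasality assimilation (vowel nasalisation)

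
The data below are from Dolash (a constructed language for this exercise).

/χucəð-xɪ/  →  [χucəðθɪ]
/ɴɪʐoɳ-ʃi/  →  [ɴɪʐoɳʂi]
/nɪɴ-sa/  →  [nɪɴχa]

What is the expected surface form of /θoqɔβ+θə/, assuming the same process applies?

[θoqɔβɸə]

The data show progressive place assimilation: /x/ → [θ] after /ð/; /ʃ/ → [ʂ] after /ɳ/; /s/ → [χ] after /ɴ/. In each pair only place changes, matching the preceding consonant, while manner and voice stay constant.
/θ/ is a voiceless dental fricative. The preceding trigger /β/ is bilabial, so /θ/ must become bilabial as well.
The voiceless bilabial fricative is [ɸ], so /θ/ → [ɸ].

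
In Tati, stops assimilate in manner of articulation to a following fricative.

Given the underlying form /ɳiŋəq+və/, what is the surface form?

/q/ is a voiceless uvular stop. The following trigger /v/ is a fricative, so /q/ must become a fricative as well.
Changing only its manner to fricative gives [χ] — the voiceless uvular fricative.

[ɳiŋəχvə]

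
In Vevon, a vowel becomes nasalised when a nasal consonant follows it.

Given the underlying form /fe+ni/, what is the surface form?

[fẽni]

The vowel /e/ is adjacent to the following nasal /n/, so it acquires [+nasal] and surfaces as [ẽ].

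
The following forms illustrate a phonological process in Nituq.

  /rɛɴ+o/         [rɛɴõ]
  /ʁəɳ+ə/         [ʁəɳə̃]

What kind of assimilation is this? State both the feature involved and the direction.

progressive nasality assimilation (vowel nasalisation)

The vowel /o/ surfaces as nasalised [õ] next to the preceding nasal /ɴ/ — it has acquired the [+nasal] feature of its neighbour.
The other form shows the same pattern: /ə/ → [ə̃] after /ɳ/ — each time a vowel is nasalised next to a preceding nasal.
Because the conditioning nasal is to the left of the vowel that changes, the process is progressive (perseverative).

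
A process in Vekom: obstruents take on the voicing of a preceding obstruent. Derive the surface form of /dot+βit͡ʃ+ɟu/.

[dotɸit͡ʃcu]

The rule targets /β/ (voiced bilabial fricative), which sits after the trigger /t/ (voiceless).
The voiceless bilabial fricative is [ɸ], so /β/ → [ɸ].
At the second juncture, /ɟ/ likewise becomes [c] adjacent to /t͡ʃ/.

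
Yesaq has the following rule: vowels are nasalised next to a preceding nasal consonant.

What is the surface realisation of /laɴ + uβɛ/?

[laɴũβɛ]

The vowel /u/ is adjacent to the preceding nasal /ɴ/, so it acquires [+nasal] and surfaces as [ũ].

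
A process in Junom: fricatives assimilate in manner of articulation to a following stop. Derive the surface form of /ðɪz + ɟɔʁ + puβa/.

[ðɪdɟɔɢpuβa]

/z/ is a voiced alveolar fricative. The following trigger /ɟ/ is a stop, so /z/ must become a stop as well.
A voiced alveolar stop is [d], so the surface segment is [d].
The same rule applies at the second boundary: /ʁ/ → [ɢ] next to /p/.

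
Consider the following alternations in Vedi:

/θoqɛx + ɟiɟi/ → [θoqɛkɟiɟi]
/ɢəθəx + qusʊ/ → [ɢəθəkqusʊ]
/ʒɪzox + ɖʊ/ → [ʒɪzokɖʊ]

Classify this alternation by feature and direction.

The segment that alternates is /x/, which surfaces as [k] when adjacent to /ɟ/.
The change fricative → stop matches the manner of the following /ɟ/, identifying this as manner assimilation.
Place and voice are unchanged, so the assimilation is partial, not total.
The same holds elsewhere in the data: /x/ → [k] before /q/ (fricative → stop, matching a stop); /x/ → [k] before /ɖ/ (fricative → stop, matching a stop) — only manner changes, and always toward the following segment.
Since the segment that changes precedes the conditioning segment, the assimilation is regressive.

regressive manner assimilation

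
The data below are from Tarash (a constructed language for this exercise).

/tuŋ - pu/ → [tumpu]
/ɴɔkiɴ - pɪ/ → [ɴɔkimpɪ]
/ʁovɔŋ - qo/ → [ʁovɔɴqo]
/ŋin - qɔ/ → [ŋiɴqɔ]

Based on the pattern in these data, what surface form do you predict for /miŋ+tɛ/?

[mintɛ]

The data show regressive place assimilation: /ŋ/ → [m] before /p/; /ɴ/ → [m] before /p/; /ŋ/ → [ɴ] before /q/; /n/ → [ɴ] before /q/. In each pair only place changes, matching the following consonant, while manner and voice stay constant.
The rule targets /ŋ/ (voiced velar nasal), which sits before the trigger /t/ (alveolar).
The voiced alveolar nasal is [n], so /ŋ/ → [n].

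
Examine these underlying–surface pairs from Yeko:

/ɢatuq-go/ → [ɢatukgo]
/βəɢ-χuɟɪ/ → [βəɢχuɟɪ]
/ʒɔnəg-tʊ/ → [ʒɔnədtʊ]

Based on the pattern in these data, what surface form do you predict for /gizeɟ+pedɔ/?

The data show regressive place assimilation: /q/ → [k] before /g/; /g/ → [d] before /t/. In each pair only place changes, matching the following consonant, while manner and voice stay constant.
Nothing changes in [βəɢχuɟɪ]: there the adjacent consonants already agree in place (/ɢ/ and /χ/ are both uvular), so this form is consistent with the same rule.
/ɟ/ is a voiced palatal stop. The following trigger /p/ is bilabial, so /ɟ/ must become bilabial as well.
The voiced bilabial stop is [b], so /ɟ/ → [b].

[gizebpedɔ]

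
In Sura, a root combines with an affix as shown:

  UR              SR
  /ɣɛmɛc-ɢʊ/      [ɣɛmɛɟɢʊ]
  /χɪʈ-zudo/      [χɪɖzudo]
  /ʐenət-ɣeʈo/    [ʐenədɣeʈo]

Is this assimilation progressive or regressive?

The segment that alternates is /c/, which surfaces as [ɟ] when adjacent to /ɢ/.
/c/ is voiceless while /ɢ/ is voiced; the output [ɟ] is voiced, matching the trigger — so the feature that spreads is voicing.
The same holds elsewhere in the data: /ʈ/ → [ɖ] before /z/ (voiceless → voiced, matching voiced); /t/ → [d] before /ɣ/ (voiceless → voiced, matching voiced) — only voicing changes, and always toward the following segment.
The trigger is the following segment, so the direction is regressive (anticipatory).

regressive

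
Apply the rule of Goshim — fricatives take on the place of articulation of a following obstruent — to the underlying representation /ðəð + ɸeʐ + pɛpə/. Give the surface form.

The rule targets /ð/ (voiced dental fricative), which sits before the trigger /ɸ/ (bilabial).
Changing only its place to bilabial gives [β] — the voiced bilabial fricative.
The same rule applies at the second boundary: /ʐ/ → [β] next to /p/.

[ðəβɸeβpɛpə]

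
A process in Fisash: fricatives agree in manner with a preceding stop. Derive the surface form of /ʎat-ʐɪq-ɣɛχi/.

[ʎatɖɪqgɛχi]

/ʐ/ is a voiced retroflex fricative. The preceding trigger /t/ is a stop, so /ʐ/ must become a stop as well.
A voiced retroflex stop is [ɖ], so the surface segment is [ɖ].
The same rule applies at the second boundary: /ɣ/ → [g] next to /q/.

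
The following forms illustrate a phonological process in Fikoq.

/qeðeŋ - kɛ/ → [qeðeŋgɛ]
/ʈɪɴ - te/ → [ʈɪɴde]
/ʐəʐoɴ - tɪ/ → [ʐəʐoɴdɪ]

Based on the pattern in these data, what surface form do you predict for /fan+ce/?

The data show progressive voicing assimilation: /k/ → [g] after /ŋ/; /t/ → [d] after /ɴ/. In each pair only voicing changes, matching the preceding consonant, while place and manner stay constant.
/c/ is a voiceless palatal stop. The preceding trigger /n/ is voiced, so /c/ must become voiced as well.
The voiced palatal stop is [ɟ], so /c/ → [ɟ].

[fanɟe]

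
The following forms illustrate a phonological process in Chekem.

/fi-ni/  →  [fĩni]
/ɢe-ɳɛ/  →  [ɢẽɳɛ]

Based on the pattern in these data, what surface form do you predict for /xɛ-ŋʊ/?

The data show regressive nasality assimilation (vowel nasalisation): /i/ → [ĩ] before /n/; /e/ → [ẽ] before /ɳ/ — a vowel is nasalised by an immediately following nasal consonant.
/ɛ/ sits next to the nasal /ŋ/ and is therefore nasalised to [ɛ̃].

[xɛ̃ŋʊ]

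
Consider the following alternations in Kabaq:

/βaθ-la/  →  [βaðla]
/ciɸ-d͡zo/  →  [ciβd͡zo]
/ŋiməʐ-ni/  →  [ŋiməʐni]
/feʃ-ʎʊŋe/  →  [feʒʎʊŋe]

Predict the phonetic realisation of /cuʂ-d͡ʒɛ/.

[cuʐd͡ʒɛ]

The data show regressive voicing assimilation: /θ/ → [ð] before /l/; /ɸ/ → [β] before /d͡z/; /ʃ/ → [ʒ] before /ʎ/. In each pair only voicing changes, matching the following consonant, while place and manner stay constant.
No alternation appears in [ŋiməʐni]: there the adjacent consonants already agree in voicing (/ʐ/ and /n/ are both voiced), so this form is consistent with the same rule.
The rule targets /ʂ/ (voiceless retroflex fricative), which sits before the trigger /d͡ʒ/ (voiced).
The voiced retroflex fricative is [ʐ], so /ʂ/ → [ʐ].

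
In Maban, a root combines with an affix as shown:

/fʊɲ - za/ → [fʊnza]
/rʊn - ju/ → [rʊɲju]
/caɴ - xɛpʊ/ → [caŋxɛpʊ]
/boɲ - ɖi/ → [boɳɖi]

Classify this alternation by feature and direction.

regressive place assimilation

Comparing underlying and surface forms, /ɲ/ → [n] is the alternation; the neighbouring /z/ is constant.
/ɲ/ is palatal while /z/ is alveolar; the output [n] is alveolar, matching the trigger — so the feature that spreads is place.
Manner and voice are unchanged, so the assimilation is partial, not total.
Checking the remaining alternations: /n/ → [ɲ] before /j/ (alveolar → palatal, matching palatal); /ɴ/ → [ŋ] before /x/ (uvular → velar, matching velar); /ɲ/ → [ɳ] before /ɖ/ (palatal → retroflex, matching retroflex) — only place changes, and always toward the following segment.
Since the segment that changes precedes the conditioning segment, the assimilation is regressive.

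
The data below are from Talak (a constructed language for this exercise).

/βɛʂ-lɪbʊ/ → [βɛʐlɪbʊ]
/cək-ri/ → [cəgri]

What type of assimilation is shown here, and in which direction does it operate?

regressive voicing assimilation

The segment that alternates is /ʂ/, which surfaces as [ʐ] when adjacent to /l/.
The change voiceless → voiced matches the voicing of the following /l/, identifying this as voicing assimilation.
Place and manner are unchanged, so the assimilation is partial, not total.
The other alternating form patterns the same way: /k/ → [g] before /r/ (voiceless → voiced, matching voiced) — only voicing changes, and always toward the following segment.
Since the segment that changes precedes the conditioning segment, the assimilation is regressive.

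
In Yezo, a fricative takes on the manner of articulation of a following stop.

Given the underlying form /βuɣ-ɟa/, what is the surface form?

The rule targets /ɣ/ (voiced velar fricative), which sits before the trigger /ɟ/ (stop).
A voiced velar stop is [g], so the surface segment is [g].

[βugɟa]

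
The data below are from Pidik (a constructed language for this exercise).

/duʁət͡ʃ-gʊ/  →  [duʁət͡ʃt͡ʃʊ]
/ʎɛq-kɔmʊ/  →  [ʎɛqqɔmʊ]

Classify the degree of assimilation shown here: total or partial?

Comparing underlying and surface forms, /g/ → [t͡ʃ] is the alternation; the neighbouring /t͡ʃ/ is constant.
The output [t͡ʃ] is identical to the trigger /t͡ʃ/ — every feature (place, manner, voicing) has been copied — so this is total assimilation.
The other form behaves the same way: /k/ → [q] after /q/ — in each case the output is a copy of the preceding consonant.

total assimilation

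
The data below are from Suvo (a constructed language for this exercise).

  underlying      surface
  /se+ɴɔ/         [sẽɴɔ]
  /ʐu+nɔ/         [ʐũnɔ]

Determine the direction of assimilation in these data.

regressive

The vowel /e/ surfaces as nasalised [ẽ] next to the following nasal /ɴ/ — it has acquired the [+nasal] feature of its neighbour.
Likewise in the remaining data: /u/ → [ũ] before /n/ — each time a vowel is nasalised next to a following nasal.
Because the conditioning nasal is to the right of the vowel that changes, the process is regressive (anticipatory).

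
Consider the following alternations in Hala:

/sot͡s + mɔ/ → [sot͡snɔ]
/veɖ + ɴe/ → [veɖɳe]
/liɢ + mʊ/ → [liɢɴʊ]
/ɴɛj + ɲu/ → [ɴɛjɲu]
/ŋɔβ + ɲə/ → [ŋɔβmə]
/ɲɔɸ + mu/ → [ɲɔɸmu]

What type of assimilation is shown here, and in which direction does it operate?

Comparing underlying and surface forms, /m/ → [n] is the alternation; the neighbouring /t͡s/ is constant.
/m/ is bilabial while /t͡s/ is alveolar; the output [n] is alveolar, matching the trigger — so the feature that spreads is place.
Manner and voice are unchanged, so the assimilation is partial, not total.
The same holds elsewhere in the data: /ɴ/ → [ɳ] after /ɖ/ (uvular → retroflex, matching retroflex); /m/ → [ɴ] after /ɢ/ (bilabial → uvular, matching uvular); /ɲ/ → [m] after /β/ (palatal → bilabial, matching bilabial) — only place changes, and always toward the preceding segment.
No alternation appears in [ɴɛjɲu], [ɲɔɸmu]: there the adjacent consonants already agree in place (/ɲ/ and /j/ are both palatal; /m/ and /ɸ/ are both bilabial), so these forms are consistent with the same rule.
Since the segment that changes follows the conditioning segment, the assimilation is progressive.

progressive place assimilation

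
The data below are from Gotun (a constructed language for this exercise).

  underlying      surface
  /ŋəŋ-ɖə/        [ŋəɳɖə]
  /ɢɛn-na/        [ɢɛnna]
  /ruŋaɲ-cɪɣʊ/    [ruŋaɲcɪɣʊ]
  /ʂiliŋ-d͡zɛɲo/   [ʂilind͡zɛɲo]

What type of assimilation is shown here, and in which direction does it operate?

regressive place assimilation

Underlying /ŋ/ is realised as [ɳ] next to /ɖ/; /ɖ/ itself does not change.
The change velar → retroflex matches the place of the following /ɖ/, identifying this as place assimilation.
Manner and voice are unchanged, so the assimilation is partial, not total.
The other alternating form patterns the same way: /ŋ/ → [n] before /d͡z/ (velar → alveolar, matching alveolar) — only place changes, and always toward the following segment.
Nothing changes in [ɢɛnna], [ruŋaɲcɪɣʊ]: there the adjacent consonants already agree in place (/n/ and /n/ are both alveolar; /ɲ/ and /c/ are both palatal), so these forms are consistent with the same rule.
Since the segment that changes precedes the conditioning segment, the assimilation is regressive.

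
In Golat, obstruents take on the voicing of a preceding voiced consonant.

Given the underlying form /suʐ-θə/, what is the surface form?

/θ/ is a voiceless dental fricative. The preceding trigger /ʐ/ is voiced, so /θ/ must become voiced as well.
Changing only its voicing to voiced gives [ð] — the voiced dental fricative.

[suʐðə]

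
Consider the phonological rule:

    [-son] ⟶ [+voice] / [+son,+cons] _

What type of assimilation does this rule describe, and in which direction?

progressive voicing assimilation

The structural change is [+voice], and the conditioning segment [+son,+cons] (a sonorant consonant) is itself voiced, so the target comes to share the voicing of its neighbour — voicing assimilation.
Since the environment is written before the underscore, the trigger precedes the target; the direction is progressive.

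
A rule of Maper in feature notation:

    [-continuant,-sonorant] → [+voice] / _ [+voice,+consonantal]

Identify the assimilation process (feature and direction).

regressive voicing assimilation

The target ([-continuant,-sonorant], stops) acquires [+voice] next to a voiced consonant ([+voice,+consonantal]) — it takes on the voicing of its neighbour, so the feature that spreads is voicing.
Since the environment is written after the underscore, the trigger follows the target; the direction is regressive.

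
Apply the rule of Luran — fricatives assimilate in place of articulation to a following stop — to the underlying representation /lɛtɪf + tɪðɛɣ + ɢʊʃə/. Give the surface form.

[lɛtɪstɪðɛʁɢʊʃə]

The rule targets /f/ (voiceless labiodental fricative), which sits before the trigger /t/ (alveolar).
Changing only its place to alveolar gives [s] — the voiceless alveolar fricative.
At the second juncture, /ɣ/ likewise becomes [ʁ] adjacent to /ɢ/.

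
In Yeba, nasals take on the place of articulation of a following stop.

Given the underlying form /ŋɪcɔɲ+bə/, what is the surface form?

/ɲ/ is a voiced palatal nasal. The following trigger /b/ is bilabial, so /ɲ/ must become bilabial as well.
The voiced bilabial nasal is [m], so /ɲ/ → [m].

[ŋɪcɔmbə]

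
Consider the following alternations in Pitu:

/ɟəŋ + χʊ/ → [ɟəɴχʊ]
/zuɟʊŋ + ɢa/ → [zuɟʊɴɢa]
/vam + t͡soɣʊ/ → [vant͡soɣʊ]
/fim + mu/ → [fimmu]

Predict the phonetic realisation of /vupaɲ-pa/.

The data show regressive place assimilation: /ŋ/ → [ɴ] before /χ/; /ŋ/ → [ɴ] before /ɢ/; /m/ → [n] before /t͡s/. In each pair only place changes, matching the following consonant, while manner and voice stay constant.
No alternation appears in [fimmu]: there the adjacent consonants already agree in place (/m/ and /m/ are both bilabial), so this form is consistent with the same rule.
The rule targets /ɲ/ (voiced palatal nasal), which sits before the trigger /p/ (bilabial).
The voiced bilabial nasal is [m], so /ɲ/ → [m].

[vupampa]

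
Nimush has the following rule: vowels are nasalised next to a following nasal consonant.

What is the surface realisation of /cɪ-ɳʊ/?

The vowel /ɪ/ is adjacent to the following nasal /ɳ/, so it acquires [+nasal] and surfaces as [ɪ̃].

[cɪ̃ɳʊ]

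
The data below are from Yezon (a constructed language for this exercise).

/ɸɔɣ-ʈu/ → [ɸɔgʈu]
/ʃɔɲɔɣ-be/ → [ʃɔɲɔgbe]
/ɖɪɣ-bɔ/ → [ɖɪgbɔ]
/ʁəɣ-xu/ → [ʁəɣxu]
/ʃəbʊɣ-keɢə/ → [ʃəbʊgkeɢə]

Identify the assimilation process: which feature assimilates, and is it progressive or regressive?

regressive manner assimilation

The segment that alternates is /ɣ/, which surfaces as [g] when adjacent to /ʈ/.
The change fricative → stop matches the manner of the following /ʈ/, identifying this as manner assimilation.
Place and voice are unchanged, so the assimilation is partial, not total.
The other alternating forms pattern the same way: /ɣ/ → [g] before /b/ (fricative → stop, matching a stop); /ɣ/ → [g] before /k/ (fricative → stop, matching a stop) — only manner changes, and always toward the following segment.
No alternation appears in [ʁəɣxu]: there the adjacent consonants already agree in manner (/ɣ/ and /x/ are both fricatives), so this form is consistent with the same rule.
Since the segment that changes precedes the conditioning segment, the assimilation is regressive.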